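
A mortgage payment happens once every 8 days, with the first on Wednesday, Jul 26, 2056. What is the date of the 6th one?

The 6th occurrence is 5 intervals after the first: 5 × 8 = 40 days after Jul 26, 2056.
Jul has 31 days — 5 days to the end of Jul leaves 35.
Aug has 31 days (4 left).
4 days into Sep → Sep 4, 2056.

Sep 4, 2056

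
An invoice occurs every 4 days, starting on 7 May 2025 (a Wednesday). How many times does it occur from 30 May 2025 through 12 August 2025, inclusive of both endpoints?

19

Occurrences land 4·i days after 7 May 2025 for i = 0, 1, 2, …
30 May 2025 is 23 days after the start; 23 ÷ 4 = 5 remainder 3; since the remainder is 3, round up to i = 6. First occurrence in the window: #7 on 31 May 2025 (6×4 = 24 days in).
12 August 2025 is 97 days after the start; 97 ÷ 4 = 24 remainder 1. Last occurrence in the window: #25 on 11 August 2025.
Occurrences #7 through #25: 19 in total.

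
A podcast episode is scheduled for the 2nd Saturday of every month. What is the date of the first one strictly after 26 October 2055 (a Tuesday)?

October 2055 starts on a Friday; its first Saturday is the 2nd, so the 2nd Saturday is the 9th — 9 October 2055.
That is not after 26 October 2055, so look at November 2055.
November 2055 starts on a Monday; its first Saturday is the 6th, so the 2nd Saturday is the 13th — 13 November 2055.

13 November 2055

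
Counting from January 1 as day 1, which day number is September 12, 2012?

Days in months before September: 31 + 29 + 31 + 30 + 31 + 30 + 31 + 31 = 244.
Plus 12 days into September → day 256.

256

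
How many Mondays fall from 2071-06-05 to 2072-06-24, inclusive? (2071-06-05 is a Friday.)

2071-06-05 is a Friday; the first Monday on or after it is 2071-06-08 (3 days later).
From 2071-06-08 to 2072-06-24: 206 + 176 = 382 days (rest of 2071, to 2072-06-24 in 2072).
382 ÷ 7 = 54 full weeks with remainder 4, so 54 more Mondays after the first → 55.

55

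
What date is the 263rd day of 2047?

2047-09-20

January has 31 days (263 − 31 = 232 remain).
February has 28 days (232 − 28 = 204 remain).
March has 31 days (204 − 31 = 173 remain).
April has 30 days (173 − 30 = 143 remain).
May has 31 days (143 − 31 = 112 remain).
June has 30 days (112 − 30 = 82 remain).
July has 31 days (82 − 31 = 51 remain).
August has 31 days (51 − 31 = 20 remain).
20 into September → September 20.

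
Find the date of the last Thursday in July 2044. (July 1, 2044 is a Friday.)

28 July 2044

July 2044 begins on a Friday, so the first Thursday is July 7 (6 days later).
July 2044 has 31 days. Adding weeks: 7, 14, 21, 28 — the last one ≤ 31 is the 28th.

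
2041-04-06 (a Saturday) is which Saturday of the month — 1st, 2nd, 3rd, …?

Day 6 falls in week ⌈6/7⌉ of the month.
Days 1–7 hold the 1st Saturday, 8–14 the 2nd, 15–21 the 3rd, 22–28 the 4th, 29–31 the 5th.
6 is in the range for the 1st.

1st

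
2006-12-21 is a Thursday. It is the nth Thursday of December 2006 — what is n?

Day 21 falls in week ⌈21/7⌉ of the month.
Days 1–7 hold the 1st Thursday, 8–14 the 2nd, 15–21 the 3rd, 22–28 the 4th, 29–31 the 5th.
21 is in the range for the 3rd.

3rd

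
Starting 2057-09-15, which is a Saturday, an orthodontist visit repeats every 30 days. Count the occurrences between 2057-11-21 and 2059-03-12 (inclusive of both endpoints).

Occurrences land 30·i days after 2057-09-15 for i = 0, 1, 2, …
2057-11-21 is 67 days after the start; 67 ÷ 30 = 2 remainder 7; since the remainder is 7, round up to i = 3. First occurrence in the window: #4 on 2057-12-14 (3×30 = 90 days in).
2059-03-12 is 543 days after the start; 543 ÷ 30 = 18 remainder 3. Last occurrence in the window: #19 on 2059-03-09.
Occurrences #4 through #19: 16 in total.

16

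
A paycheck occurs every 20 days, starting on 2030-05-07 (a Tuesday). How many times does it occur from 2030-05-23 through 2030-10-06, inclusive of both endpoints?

Occurrences land 20·i days after 2030-05-07 for i = 0, 1, 2, …
2030-05-23 is 16 days after the start; 16 ÷ 20 = 0 remainder 16; since the remainder is 16, round up to i = 1. First occurrence in the window: #2 on 2030-05-27 (1×20 = 20 days in).
2030-10-06 is 152 days after the start; 152 ÷ 20 = 7 remainder 12. Last occurrence in the window: #8 on 2030-09-24.
Occurrences #2 through #8: 7 in total.

7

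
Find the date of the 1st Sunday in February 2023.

February 2023 begins on a Wednesday, so the first Sunday is February 5 (4 days later).

2023-02-05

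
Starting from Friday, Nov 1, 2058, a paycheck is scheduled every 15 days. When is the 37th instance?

Apr 24, 2060

The 37th occurrence is 36 intervals after the first: 36 × 15 = 540 days after Nov 1, 2058.
Nov has 30 days — 29 days to the end of Nov leaves 511.
From end of Nov to end of 2058 is 31 days (480 left).
2059 has 365 days (115 left).
Jan has 31 days (84 left).
Feb has 29 days (55 left).
Mar has 31 days (24 left).
24 days into Apr → Apr 24, 2060.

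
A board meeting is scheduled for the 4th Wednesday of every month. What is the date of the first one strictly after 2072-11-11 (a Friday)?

2072-11-23

November 2072 starts on a Tuesday; its first Wednesday is the 2nd, so the 4th Wednesday is the 23rd — 2072-11-23.
2072-11-23 is after 2072-11-11, so that is the next one.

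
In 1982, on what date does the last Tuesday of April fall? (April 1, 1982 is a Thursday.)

27 April 1982

April 1982 begins on a Thursday, so the first Tuesday is April 6 (5 days later).
April 1982 has 30 days. Adding weeks: 6, 13, 20, 27 — the last one ≤ 30 is the 27th.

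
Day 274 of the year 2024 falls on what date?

September 30, 2024

January has 31 days (274 − 31 = 243 remain).
February has 29 days (243 − 29 = 214 remain).
March has 31 days (214 − 31 = 183 remain).
April has 30 days (183 − 30 = 153 remain).
May has 31 days (153 − 31 = 122 remain).
June has 30 days (122 − 30 = 92 remain).
July has 31 days (92 − 31 = 61 remain).
August has 31 days (61 − 31 = 30 remain).
30 into September → September 30.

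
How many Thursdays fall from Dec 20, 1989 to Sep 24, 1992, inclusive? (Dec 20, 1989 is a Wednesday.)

145

Dec 20, 1989 is a Wednesday; the first Thursday on or after it is Dec 21, 1989 (1 day later).
From Dec 21, 1989 to Sep 24, 1992: 10 + 365 + 365 + 268 = 1008 days (rest of 1989, 1990, 1991, to Sep 24, 1992 in 1992).
1008 ÷ 7 = 144 full weeks with remainder 0, so 144 more Thursdays after the first → 145.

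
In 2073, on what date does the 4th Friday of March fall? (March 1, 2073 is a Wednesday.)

March 2073 begins on a Wednesday, so the first Friday is March 3 (2 days later).
The 4th Friday is 3 weeks later: 3 + 21 = 24.

2073-03-24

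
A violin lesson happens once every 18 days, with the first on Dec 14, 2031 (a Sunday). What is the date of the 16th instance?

Sep 9, 2032

The 16th occurrence is 15 intervals after the first: 15 × 18 = 270 days after Dec 14, 2031.
Dec has 31 days — 17 days to the end of Dec leaves 253.
Jan has 31 days (222 left).
Feb has 29 days (193 left).
Mar has 31 days (162 left).
Apr has 30 days (132 left).
May has 31 days (101 left).
Jun has 30 days (71 left).
Jul has 31 days (40 left).
Aug has 31 days (9 left).
9 days into Sep → Sep 9, 2032.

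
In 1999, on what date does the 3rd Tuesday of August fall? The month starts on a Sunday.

17 August 1999

August 1999 begins on a Sunday, so the first Tuesday is August 3 (2 days later).
The 3rd Tuesday is 2 weeks later: 3 + 14 = 17.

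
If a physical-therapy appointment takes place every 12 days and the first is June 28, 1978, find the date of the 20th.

The 20th occurrence is 19 intervals after the first: 19 × 12 = 228 days after June 28, 1978.
June has 30 days — 2 days to the end of June leaves 226.
July has 31 days (195 left).
August has 31 days (164 left).
September has 30 days (134 left).
October has 31 days (103 left).
November has 30 days (73 left).
December has 31 days (42 left).
January has 31 days (11 left).
11 days into February → February 11, 1979.

February 11, 1979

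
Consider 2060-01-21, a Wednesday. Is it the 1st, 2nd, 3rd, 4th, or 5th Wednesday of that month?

Day 21 falls in week ⌈21/7⌉ of the month.
Days 1–7 hold the 1st Wednesday, 8–14 the 2nd, 15–21 the 3rd, 22–28 the 4th, 29–31 the 5th.
21 is in the range for the 3rd.

3rd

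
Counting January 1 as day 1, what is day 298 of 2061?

January has 31 days (298 − 31 = 267 remain).
February has 28 days (267 − 28 = 239 remain).
March has 31 days (239 − 31 = 208 remain).
April has 30 days (208 − 30 = 178 remain).
May has 31 days (178 − 31 = 147 remain).
June has 30 days (147 − 30 = 117 remain).
July has 31 days (117 − 31 = 86 remain).
August has 31 days (86 − 31 = 55 remain).
September has 30 days (55 − 30 = 25 remain).
25 into October → October 25.

October 25, 2061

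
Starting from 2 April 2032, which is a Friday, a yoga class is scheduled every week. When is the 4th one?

23 April 2032

The 4th occurrence is 3 intervals after the first: 3 × 7 = 21 days after 2 April 2032.
21 days later is 23 April 2032.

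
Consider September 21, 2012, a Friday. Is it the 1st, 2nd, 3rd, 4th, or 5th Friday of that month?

3rd

Day 21 falls in week ⌈21/7⌉ of the month.
Days 1–7 hold the 1st Friday, 8–14 the 2nd, 15–21 the 3rd, 22–28 the 4th, 29–31 the 5th.
21 is in the range for the 3rd.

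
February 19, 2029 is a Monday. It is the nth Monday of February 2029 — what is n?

Day 19 falls in week ⌈19/7⌉ of the month.
Days 1–7 hold the 1st Monday, 8–14 the 2nd, 15–21 the 3rd, 22–28 the 4th, 29–31 the 5th.
19 is in the range for the 3rd.

3rd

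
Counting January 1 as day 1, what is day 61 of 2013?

Jan has 31 days (61 − 31 = 30 remain).
Feb has 28 days (30 − 28 = 2 remain).
2 into Mar → Mar 2.

Mar 2, 2013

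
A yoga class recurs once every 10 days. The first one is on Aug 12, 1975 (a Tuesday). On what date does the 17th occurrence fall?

The 17th occurrence is 16 intervals after the first: 16 × 10 = 160 days after Aug 12, 1975.
Aug has 31 days — 19 days to the end of Aug leaves 141.
Sep has 30 days (111 left).
Oct has 31 days (80 left).
Nov has 30 days (50 left).
Dec has 31 days (19 left).
19 days into Jan → Jan 19, 1976.

Jan 19, 1976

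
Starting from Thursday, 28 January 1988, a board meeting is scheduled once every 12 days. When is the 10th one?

The 10th occurrence is 9 intervals after the first: 9 × 12 = 108 days after 28 January 1988.
January has 31 days — 3 days to the end of January leaves 105.
February has 29 days (76 left).
March has 31 days (45 left).
April has 30 days (15 left).
15 days into May → 15 May 1988.

15 May 1988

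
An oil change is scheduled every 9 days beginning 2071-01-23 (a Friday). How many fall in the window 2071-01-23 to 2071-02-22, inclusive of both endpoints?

4

Occurrences land 9·i days after 2071-01-23 for i = 0, 1, 2, …
The window opens on the start date, so the first occurrence inside is #1 on 2071-01-23.
2071-02-22 is 30 days after the start; 30 ÷ 9 = 3 remainder 3. Last occurrence in the window: #4 on 2071-02-19.
Occurrences #1 through #4: 4 in total.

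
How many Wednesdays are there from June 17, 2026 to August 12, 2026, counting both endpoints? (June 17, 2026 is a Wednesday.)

9

June 17, 2026 is a Wednesday; the first Wednesday on or after it is June 17, 2026.
From June 17, 2026 to August 12, 2026: 13 + 31 + 12 = 56 days (rest of June, July, August).
56 ÷ 7 = 8 full weeks with remainder 0, so 8 more Wednesdays after the first → 9.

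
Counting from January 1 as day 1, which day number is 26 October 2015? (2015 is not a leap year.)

Days in months before October: 31 + 28 + 31 + 30 + 31 + 30 + 31 + 31 + 30 = 273.
Plus 26 days into October → day 299.

299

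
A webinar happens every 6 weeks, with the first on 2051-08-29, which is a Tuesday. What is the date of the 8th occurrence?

2052-06-18

The 8th occurrence is 7 intervals after the first: 7 × 42 = 294 days after 2051-08-29.
August has 31 days — 2 days to the end of August leaves 292.
September has 30 days (262 left).
October has 31 days (231 left).
November has 30 days (201 left).
December has 31 days (170 left).
January has 31 days (139 left).
February has 29 days (110 left).
March has 31 days (79 left).
April has 30 days (49 left).
May has 31 days (18 left).
18 days into June → 2052-06-18.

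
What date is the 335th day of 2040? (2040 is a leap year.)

January has 31 days (335 − 31 = 304 remain).
February has 29 days (304 − 29 = 275 remain).
March has 31 days (275 − 31 = 244 remain).
April has 30 days (244 − 30 = 214 remain).
May has 31 days (214 − 31 = 183 remain).
June has 30 days (183 − 30 = 153 remain).
July has 31 days (153 − 31 = 122 remain).
August has 31 days (122 − 31 = 91 remain).
September has 30 days (91 − 30 = 61 remain).
October has 31 days (61 − 31 = 30 remain).
30 into November → November 30.

2040-11-30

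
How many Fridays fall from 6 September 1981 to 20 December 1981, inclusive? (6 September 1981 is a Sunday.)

6 September 1981 is a Sunday; the first Friday on or after it is 11 September 1981 (5 days later).
From 11 September 1981 to 20 December 1981: 19 + 31 + 30 + 20 = 100 days (rest of September, October, November, December).
100 ÷ 7 = 14 full weeks with remainder 2, so 14 more Fridays after the first → 15.

15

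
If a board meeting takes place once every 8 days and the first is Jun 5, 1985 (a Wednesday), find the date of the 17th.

The 17th occurrence is 16 intervals after the first: 16 × 8 = 128 days after Jun 5, 1985.
Jun has 30 days — 25 days to the end of Jun leaves 103.
Jul has 31 days (72 left).
Aug has 31 days (41 left).
Sep has 30 days (11 left).
11 days into Oct → Oct 11, 1985.

Oct 11, 1985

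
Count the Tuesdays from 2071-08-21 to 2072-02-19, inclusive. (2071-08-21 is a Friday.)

2071-08-21 is a Friday; the first Tuesday on or after it is 2071-08-25 (4 days later).
From 2071-08-25 to 2072-02-19: 6 + 30 + 31 + 30 + 31 + 31 + 19 = 178 days (rest of August, September, October, November, December, January, February).
178 ÷ 7 = 25 full weeks with remainder 3, so 25 more Tuesdays after the first → 26.

26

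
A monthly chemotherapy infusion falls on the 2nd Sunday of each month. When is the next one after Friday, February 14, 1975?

February 1975 starts on a Saturday; its first Sunday is the 2nd, so the 2nd Sunday is the 9th — February 9, 1975.
That is not after February 14, 1975, so look at March 1975.
March 1975 starts on a Saturday; its first Sunday is the 2nd, so the 2nd Sunday is the 9th — March 9, 1975.

March 9, 1975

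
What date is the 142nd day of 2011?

January has 31 days (142 − 31 = 111 remain).
February has 28 days (111 − 28 = 83 remain).
March has 31 days (83 − 31 = 52 remain).
April has 30 days (52 − 30 = 22 remain).
22 into May → May 22.

May 22, 2011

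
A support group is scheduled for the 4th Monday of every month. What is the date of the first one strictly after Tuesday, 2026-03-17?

March 2026 starts on a Sunday; its first Monday is the 2nd, so the 4th Monday is the 23rd — 2026-03-23.
2026-03-23 is after 2026-03-17, so that is the next one.

2026-03-23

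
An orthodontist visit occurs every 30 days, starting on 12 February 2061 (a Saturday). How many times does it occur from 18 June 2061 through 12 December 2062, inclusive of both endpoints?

18

Occurrences land 30·i days after 12 February 2061 for i = 0, 1, 2, …
18 June 2061 is 126 days after the start; 126 ÷ 30 = 4 remainder 6; since the remainder is 6, round up to i = 5. First occurrence in the window: #6 on 12 July 2061 (5×30 = 150 days in).
12 December 2062 is 668 days after the start; 668 ÷ 30 = 22 remainder 8. Last occurrence in the window: #23 on 4 December 2062.
Occurrences #6 through #23: 18 in total.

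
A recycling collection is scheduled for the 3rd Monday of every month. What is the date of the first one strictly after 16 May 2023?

19 June 2023

May 2023 starts on a Monday; its first Monday is the 1st, so the 3rd Monday is the 15th — 15 May 2023.
That is not after 16 May 2023, so look at June 2023.
June 2023 starts on a Thursday; its first Monday is the 5th, so the 3rd Monday is the 19th — 19 June 2023.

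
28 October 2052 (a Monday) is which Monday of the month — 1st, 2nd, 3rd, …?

4th

Day 28 falls in week ⌈28/7⌉ of the month.
Days 1–7 hold the 1st Monday, 8–14 the 2nd, 15–21 the 3rd, 22–28 the 4th, 29–31 the 5th.
28 is in the range for the 4th.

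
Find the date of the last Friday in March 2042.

28 March 2042

The first Friday of March 2042 is March 7.
March 2042 has 31 days. Adding weeks: 7, 14, 21, 28 — the last one ≤ 31 is the 28th.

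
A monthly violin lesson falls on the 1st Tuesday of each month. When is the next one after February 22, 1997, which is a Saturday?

March 4, 1997

February 1997 starts on a Saturday, so its 1st Tuesday is February 4, 1997 (3 days in).
That is not after February 22, 1997, so look at March 1997.
March 1997 starts on a Saturday, so its 1st Tuesday is March 4, 1997 (3 days in).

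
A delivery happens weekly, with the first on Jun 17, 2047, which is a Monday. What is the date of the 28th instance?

Dec 23, 2047

The 28th occurrence is 27 intervals after the first: 27 × 7 = 189 days after Jun 17, 2047.
Jun has 30 days — 13 days to the end of Jun leaves 176.
Jul has 31 days (145 left).
Aug has 31 days (114 left).
Sep has 30 days (84 left).
Oct has 31 days (53 left).
Nov has 30 days (23 left).
23 days into Dec → Dec 23, 2047.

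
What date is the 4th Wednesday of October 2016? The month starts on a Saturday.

26 October 2016

October 2016 begins on a Saturday, so the first Wednesday is October 5 (4 days later).
The 4th Wednesday is 3 weeks later: 5 + 21 = 26.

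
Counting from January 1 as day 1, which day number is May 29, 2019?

Days in months before May: 31 + 28 + 31 + 30 = 120.
Plus 29 days into May → day 149.

149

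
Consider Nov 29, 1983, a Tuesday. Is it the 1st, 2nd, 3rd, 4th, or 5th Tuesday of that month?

5th

Day 29 falls in week ⌈29/7⌉ of the month.
Days 1–7 hold the 1st Tuesday, 8–14 the 2nd, 15–21 the 3rd, 22–28 the 4th, 29–31 the 5th.
29 is in the range for the 5th.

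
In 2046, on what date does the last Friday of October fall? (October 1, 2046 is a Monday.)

26 October 2046

October 2046 begins on a Monday, so the first Friday is October 5 (4 days later).
October 2046 has 31 days. Adding weeks: 5, 12, 19, 26 — the last one ≤ 31 is the 26th.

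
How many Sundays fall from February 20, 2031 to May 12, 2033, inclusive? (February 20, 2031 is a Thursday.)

116

February 20, 2031 is a Thursday; the first Sunday on or after it is February 23, 2031 (3 days later).
From February 23, 2031 to May 12, 2033: 311 + 366 + 132 = 809 days (rest of 2031, 2032, to May 12, 2033 in 2033).
809 ÷ 7 = 115 full weeks with remainder 4, so 115 more Sundays after the first → 116.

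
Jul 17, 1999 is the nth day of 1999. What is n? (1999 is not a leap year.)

198

Days in months before Jul: 31 + 28 + 31 + 30 + 31 + 30 = 181.
Plus 17 days into Jul → day 198.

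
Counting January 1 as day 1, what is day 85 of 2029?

2029-03-26

January has 31 days (85 − 31 = 54 remain).
February has 28 days (54 − 28 = 26 remain).
26 into March → March 26.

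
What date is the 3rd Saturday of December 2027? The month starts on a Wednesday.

2027-12-18

December 2027 begins on a Wednesday, so the first Saturday is December 4 (3 days later).
The 3rd Saturday is 2 weeks later: 4 + 14 = 18.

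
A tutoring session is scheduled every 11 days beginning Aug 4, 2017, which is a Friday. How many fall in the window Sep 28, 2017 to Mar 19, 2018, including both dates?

16

Occurrences land 11·i days after Aug 4, 2017 for i = 0, 1, 2, …
Sep 28, 2017 is 55 days after the start; 55 ÷ 11 = 5 remainder 0. First occurrence in the window: #6 on Sep 28, 2017 (5×11 = 55 days in).
Mar 19, 2018 is 227 days after the start; 227 ÷ 11 = 20 remainder 7. Last occurrence in the window: #21 on Mar 12, 2018.
Occurrences #6 through #21: 16 in total.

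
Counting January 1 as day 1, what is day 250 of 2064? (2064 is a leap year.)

January has 31 days (250 − 31 = 219 remain).
February has 29 days (219 − 29 = 190 remain).
March has 31 days (190 − 31 = 159 remain).
April has 30 days (159 − 30 = 129 remain).
May has 31 days (129 − 31 = 98 remain).
June has 30 days (98 − 30 = 68 remain).
July has 31 days (68 − 31 = 37 remain).
August has 31 days (37 − 31 = 6 remain).
6 into September → September 6.

September 6, 2064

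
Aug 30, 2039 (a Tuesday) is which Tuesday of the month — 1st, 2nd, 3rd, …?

Day 30 falls in week ⌈30/7⌉ of the month.
Days 1–7 hold the 1st Tuesday, 8–14 the 2nd, 15–21 the 3rd, 22–28 the 4th, 29–31 the 5th.
30 is in the range for the 5th.

5th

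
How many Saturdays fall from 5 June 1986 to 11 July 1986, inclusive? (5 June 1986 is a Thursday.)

5 June 1986 is a Thursday; the first Saturday on or after it is 7 June 1986 (2 days later).
From 7 June 1986 to 11 July 1986: 23 + 11 = 34 days (rest of June, July).
34 ÷ 7 = 4 full weeks with remainder 6, so 4 more Saturdays after the first → 5.

5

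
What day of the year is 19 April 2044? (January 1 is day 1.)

Days in months before April: 31 + 29 + 31 = 91.
Plus 19 days into April → day 110.

110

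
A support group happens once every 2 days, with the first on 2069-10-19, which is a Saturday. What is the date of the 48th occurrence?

The 48th occurrence is 47 intervals after the first: 47 × 2 = 94 days after 2069-10-19.
October has 31 days — 12 days to the end of October leaves 82.
November has 30 days (52 left).
December has 31 days (21 left).
21 days into January → 2070-01-21.

2070-01-21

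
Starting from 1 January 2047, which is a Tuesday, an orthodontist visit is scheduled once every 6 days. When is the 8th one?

The 8th occurrence is 7 intervals after the first: 7 × 6 = 42 days after 1 January 2047.
January has 31 days — 30 days to the end of January leaves 12.
12 days into February → 12 February 2047.

12 February 2047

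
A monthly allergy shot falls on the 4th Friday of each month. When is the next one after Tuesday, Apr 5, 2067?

Apr 22, 2067

Apr 2067 starts on a Friday; its first Friday is the 1st, so the 4th Friday is the 22nd — Apr 22, 2067.
Apr 22, 2067 is after Apr 5, 2067, so that is the next one.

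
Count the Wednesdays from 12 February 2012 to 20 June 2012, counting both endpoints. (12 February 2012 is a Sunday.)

12 February 2012 is a Sunday; the first Wednesday on or after it is 15 February 2012 (3 days later).
From 15 February 2012 to 20 June 2012: 14 + 31 + 30 + 31 + 20 = 126 days (rest of February, March, April, May, June).
126 ÷ 7 = 18 full weeks with remainder 0, so 18 more Wednesdays after the first → 19.

19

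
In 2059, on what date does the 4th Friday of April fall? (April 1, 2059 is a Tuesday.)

April 25, 2059

April 2059 begins on a Tuesday, so the first Friday is April 4 (3 days later).
The 4th Friday is 3 weeks later: 4 + 21 = 25.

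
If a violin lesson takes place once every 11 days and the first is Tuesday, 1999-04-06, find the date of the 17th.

1999-09-29

The 17th occurrence is 16 intervals after the first: 16 × 11 = 176 days after 1999-04-06.
April has 30 days — 24 days to the end of April leaves 152.
May has 31 days (121 left).
June has 30 days (91 left).
July has 31 days (60 left).
August has 31 days (29 left).
29 days into September → 1999-09-29.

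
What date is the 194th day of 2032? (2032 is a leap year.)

January has 31 days (194 − 31 = 163 remain).
February has 29 days (163 − 29 = 134 remain).
March has 31 days (134 − 31 = 103 remain).
April has 30 days (103 − 30 = 73 remain).
May has 31 days (73 − 31 = 42 remain).
June has 30 days (42 − 30 = 12 remain).
12 into July → July 12.

12 July 2032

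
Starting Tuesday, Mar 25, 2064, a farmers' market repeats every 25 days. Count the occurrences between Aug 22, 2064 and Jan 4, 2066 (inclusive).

21

Occurrences land 25·i days after Mar 25, 2064 for i = 0, 1, 2, …
Aug 22, 2064 is 150 days after the start; 150 ÷ 25 = 6 remainder 0. First occurrence in the window: #7 on Aug 22, 2064 (6×25 = 150 days in).
Jan 4, 2066 is 650 days after the start; 650 ÷ 25 = 26 remainder 0. Last occurrence in the window: #27 on Jan 4, 2066.
Occurrences #7 through #27: 21 in total.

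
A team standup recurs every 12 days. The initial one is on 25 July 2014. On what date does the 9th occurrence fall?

29 October 2014

The 9th occurrence is 8 intervals after the first: 8 × 12 = 96 days after 25 July 2014.
July has 31 days — 6 days to the end of July leaves 90.
August has 31 days (59 left).
September has 30 days (29 left).
29 days into October → 29 October 2014.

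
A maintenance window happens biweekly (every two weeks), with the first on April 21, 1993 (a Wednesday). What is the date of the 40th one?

The 40th occurrence is 39 intervals after the first: 39 × 14 = 546 days after April 21, 1993.
April has 30 days — 9 days to the end of April leaves 537.
From end of April to end of 1993 is 245 days (292 left).
January has 31 days (261 left).
February has 28 days (233 left).
March has 31 days (202 left).
April has 30 days (172 left).
May has 31 days (141 left).
June has 30 days (111 left).
July has 31 days (80 left).
August has 31 days (49 left).
September has 30 days (19 left).
19 days into October → October 19, 1994.

October 19, 1994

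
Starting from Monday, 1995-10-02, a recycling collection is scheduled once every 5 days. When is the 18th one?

1995-12-26

The 18th occurrence is 17 intervals after the first: 17 × 5 = 85 days after 1995-10-02.
October has 31 days — 29 days to the end of October leaves 56.
November has 30 days (26 left).
26 days into December → 1995-12-26.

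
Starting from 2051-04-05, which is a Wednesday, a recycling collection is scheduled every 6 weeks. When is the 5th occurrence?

2051-09-20

The 5th occurrence is 4 intervals after the first: 4 × 42 = 168 days after 2051-04-05.
April has 30 days — 25 days to the end of April leaves 143.
May has 31 days (112 left).
June has 30 days (82 left).
July has 31 days (51 left).
August has 31 days (20 left).
20 days into September → 2051-09-20.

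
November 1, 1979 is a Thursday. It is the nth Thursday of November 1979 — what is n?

1st

Day 1 falls in week ⌈1/7⌉ of the month.
Days 1–7 hold the 1st Thursday, 8–14 the 2nd, 15–21 the 3rd, 22–28 the 4th, 29–31 the 5th.
1 is in the range for the 1st.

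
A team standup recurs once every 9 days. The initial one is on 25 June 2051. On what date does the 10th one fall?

The 10th occurrence is 9 intervals after the first: 9 × 9 = 81 days after 25 June 2051.
June has 30 days — 5 days to the end of June leaves 76.
July has 31 days (45 left).
August has 31 days (14 left).
14 days into September → 14 September 2051.

14 September 2051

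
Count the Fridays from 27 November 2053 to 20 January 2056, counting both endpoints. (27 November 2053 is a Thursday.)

112

27 November 2053 is a Thursday; the first Friday on or after it is 28 November 2053 (1 day later).
From 28 November 2053 to 20 January 2056: 33 + 365 + 365 + 20 = 783 days (rest of 2053, 2054, 2055, to 20 January 2056 in 2056).
783 ÷ 7 = 111 full weeks with remainder 6, so 111 more Fridays after the first → 112.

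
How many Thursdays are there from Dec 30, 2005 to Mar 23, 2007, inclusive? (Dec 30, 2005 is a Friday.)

64

Dec 30, 2005 is a Friday; the first Thursday on or after it is Jan 5, 2006 (6 days later).
From Jan 5, 2006 to Mar 23, 2007: 360 + 82 = 442 days (rest of 2006, to Mar 23, 2007 in 2007).
442 ÷ 7 = 63 full weeks with remainder 1, so 63 more Thursdays after the first → 64.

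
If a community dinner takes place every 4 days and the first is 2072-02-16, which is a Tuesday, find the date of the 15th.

The 15th occurrence is 14 intervals after the first: 14 × 4 = 56 days after 2072-02-16.
February has 29 days — 13 days to the end of February leaves 43.
March has 31 days (12 left).
12 days into April → 2072-04-12.

2072-04-12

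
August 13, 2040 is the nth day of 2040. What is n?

Days in months before August: 31 + 29 + 31 + 30 + 31 + 30 + 31 = 213.
Plus 13 days into August → day 226.

226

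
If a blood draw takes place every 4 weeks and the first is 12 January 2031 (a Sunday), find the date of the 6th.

The 6th occurrence is 5 intervals after the first: 5 × 28 = 140 days after 12 January 2031.
January has 31 days — 19 days to the end of January leaves 121.
February has 28 days (93 left).
March has 31 days (62 left).
April has 30 days (32 left).
May has 31 days (1 left).
1 day into June → 1 June 2031.

1 June 2031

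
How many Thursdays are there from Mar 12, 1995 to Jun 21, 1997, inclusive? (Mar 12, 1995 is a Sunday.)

Mar 12, 1995 is a Sunday; the first Thursday on or after it is Mar 16, 1995 (4 days later).
From Mar 16, 1995 to Jun 21, 1997: 290 + 366 + 172 = 828 days (rest of 1995, 1996, to Jun 21, 1997 in 1997).
828 ÷ 7 = 118 full weeks with remainder 2, so 118 more Thursdays after the first → 119.

119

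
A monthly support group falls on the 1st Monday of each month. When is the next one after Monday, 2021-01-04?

2021-02-01

January 2021 starts on a Friday, so its 1st Monday is 2021-01-04 (3 days in).
That is not after 2021-01-04, so look at February 2021.
February 2021 starts on a Monday, so its 1st Monday is 2021-02-01.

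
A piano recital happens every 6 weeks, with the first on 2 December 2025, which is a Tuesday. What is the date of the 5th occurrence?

The 5th occurrence is 4 intervals after the first: 4 × 42 = 168 days after 2 December 2025.
December has 31 days — 29 days to the end of December leaves 139.
January has 31 days (108 left).
February has 28 days (80 left).
March has 31 days (49 left).
April has 30 days (19 left).
19 days into May → 19 May 2026.

19 May 2026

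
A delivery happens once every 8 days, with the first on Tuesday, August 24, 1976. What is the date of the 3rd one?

The 3rd occurrence is 2 intervals after the first: 2 × 8 = 16 days after August 24, 1976.
August has 31 days — 7 days to the end of August leaves 9.
9 days into September → September 9, 1976.

September 9, 1976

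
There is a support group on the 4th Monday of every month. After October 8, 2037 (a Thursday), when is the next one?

October 2037 starts on a Thursday; its first Monday is the 5th, so the 4th Monday is the 26th — October 26, 2037.
October 26, 2037 is after October 8, 2037, so that is the next one.

October 26, 2037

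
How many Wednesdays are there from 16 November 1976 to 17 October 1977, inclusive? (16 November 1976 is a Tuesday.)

16 November 1976 is a Tuesday; the first Wednesday on or after it is 17 November 1976 (1 day later).
From 17 November 1976 to 17 October 1977: 44 + 290 = 334 days (rest of 1976, to 17 October 1977 in 1977).
334 ÷ 7 = 47 full weeks with remainder 5, so 47 more Wednesdays after the first → 48.

48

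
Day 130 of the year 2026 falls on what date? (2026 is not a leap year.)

January has 31 days (130 − 31 = 99 remain).
February has 28 days (99 − 28 = 71 remain).
March has 31 days (71 − 31 = 40 remain).
April has 30 days (40 − 30 = 10 remain).
10 into May → May 10.

May 10, 2026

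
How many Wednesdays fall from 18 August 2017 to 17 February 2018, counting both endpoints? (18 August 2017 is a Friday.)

18 August 2017 is a Friday; the first Wednesday on or after it is 23 August 2017 (5 days later).
From 23 August 2017 to 17 February 2018: 8 + 30 + 31 + 30 + 31 + 31 + 17 = 178 days (rest of August, September, October, November, December, January, February).
178 ÷ 7 = 25 full weeks with remainder 3, so 25 more Wednesdays after the first → 26.

26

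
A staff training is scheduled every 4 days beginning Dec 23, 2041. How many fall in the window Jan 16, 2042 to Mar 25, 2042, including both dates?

Occurrences land 4·i days after Dec 23, 2041 for i = 0, 1, 2, …
Jan 16, 2042 is 24 days after the start; 24 ÷ 4 = 6 remainder 0. First occurrence in the window: #7 on Jan 16, 2042 (6×4 = 24 days in).
Mar 25, 2042 is 92 days after the start; 92 ÷ 4 = 23 remainder 0. Last occurrence in the window: #24 on Mar 25, 2042.
Occurrences #7 through #24: 18 in total.

18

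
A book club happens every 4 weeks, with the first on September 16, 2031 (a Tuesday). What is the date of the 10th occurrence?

May 25, 2032

The 10th occurrence is 9 intervals after the first: 9 × 28 = 252 days after September 16, 2031.
September has 30 days — 14 days to the end of September leaves 238.
October has 31 days (207 left).
November has 30 days (177 left).
December has 31 days (146 left).
January has 31 days (115 left).
February has 29 days (86 left).
March has 31 days (55 left).
April has 30 days (25 left).
25 days into May → May 25, 2032.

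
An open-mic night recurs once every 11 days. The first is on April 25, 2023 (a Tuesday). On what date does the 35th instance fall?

The 35th occurrence is 34 intervals after the first: 34 × 11 = 374 days after April 25, 2023.
April has 30 days — 5 days to the end of April leaves 369.
May has 31 days (338 left).
June has 30 days (308 left).
July has 31 days (277 left).
August has 31 days (246 left).
September has 30 days (216 left).
October has 31 days (185 left).
November has 30 days (155 left).
December has 31 days (124 left).
January has 31 days (93 left).
February has 29 days (64 left).
March has 31 days (33 left).
April has 30 days (3 left).
3 days into May → May 3, 2024.

May 3, 2024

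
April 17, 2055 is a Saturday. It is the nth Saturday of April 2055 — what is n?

Day 17 falls in week ⌈17/7⌉ of the month.
Days 1–7 hold the 1st Saturday, 8–14 the 2nd, 15–21 the 3rd, 22–28 the 4th, 29–31 the 5th.
17 is in the range for the 3rd.

3rd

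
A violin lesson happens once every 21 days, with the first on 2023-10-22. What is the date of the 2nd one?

The 2nd occurrence is 1 interval after the first: 1 × 21 = 21 days after 2023-10-22.
October has 31 days — 9 days to the end of October leaves 12.
12 days into November → 2023-11-12.

2023-11-12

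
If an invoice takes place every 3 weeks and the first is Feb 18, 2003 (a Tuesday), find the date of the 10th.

Aug 26, 2003

The 10th occurrence is 9 intervals after the first: 9 × 21 = 189 days after Feb 18, 2003.
Feb has 28 days — 10 days to the end of Feb leaves 179.
Mar has 31 days (148 left).
Apr has 30 days (118 left).
May has 31 days (87 left).
Jun has 30 days (57 left).
Jul has 31 days (26 left).
26 days into Aug → Aug 26, 2003.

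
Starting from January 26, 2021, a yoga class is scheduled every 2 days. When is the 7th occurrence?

February 7, 2021

The 7th occurrence is 6 intervals after the first: 6 × 2 = 12 days after January 26, 2021.
January has 31 days — 5 days to the end of January leaves 7.
7 days into February → February 7, 2021.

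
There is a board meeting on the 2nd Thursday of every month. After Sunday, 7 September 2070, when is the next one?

11 September 2070

September 2070 starts on a Monday; its first Thursday is the 4th, so the 2nd Thursday is the 11th — 11 September 2070.
11 September 2070 is after 7 September 2070, so that is the next one.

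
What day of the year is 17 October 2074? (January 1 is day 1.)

290

Days in months before October: 31 + 28 + 31 + 30 + 31 + 30 + 31 + 31 + 30 = 273.
Plus 17 days into October → day 290.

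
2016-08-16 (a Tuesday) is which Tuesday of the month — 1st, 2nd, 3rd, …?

Day 16 falls in week ⌈16/7⌉ of the month.
Days 1–7 hold the 1st Tuesday, 8–14 the 2nd, 15–21 the 3rd, 22–28 the 4th, 29–31 the 5th.
16 is in the range for the 3rd.

3rd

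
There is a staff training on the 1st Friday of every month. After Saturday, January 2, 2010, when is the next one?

January 2010 starts on a Friday, so its 1st Friday is January 1, 2010.
That is not after January 2, 2010, so look at February 2010.
February 2010 starts on a Monday, so its 1st Friday is February 5, 2010 (4 days in).

February 5, 2010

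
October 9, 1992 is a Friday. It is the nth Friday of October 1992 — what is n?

Day 9 falls in week ⌈9/7⌉ of the month.
Days 1–7 hold the 1st Friday, 8–14 the 2nd, 15–21 the 3rd, 22–28 the 4th, 29–31 the 5th.
9 is in the range for the 2nd.

2nd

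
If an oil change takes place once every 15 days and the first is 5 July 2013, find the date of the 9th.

The 9th occurrence is 8 intervals after the first: 8 × 15 = 120 days after 5 July 2013.
July has 31 days — 26 days to the end of July leaves 94.
August has 31 days (63 left).
September has 30 days (33 left).
October has 31 days (2 left).
2 days into November → 2 November 2013.

2 November 2013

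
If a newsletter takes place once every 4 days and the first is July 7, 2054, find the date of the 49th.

The 49th occurrence is 48 intervals after the first: 48 × 4 = 192 days after July 7, 2054.
July has 31 days — 24 days to the end of July leaves 168.
August has 31 days (137 left).
September has 30 days (107 left).
October has 31 days (76 left).
November has 30 days (46 left).
December has 31 days (15 left).
15 days into January → January 15, 2055.

January 15, 2055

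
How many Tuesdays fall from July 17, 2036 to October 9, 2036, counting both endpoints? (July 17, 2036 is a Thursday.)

12

July 17, 2036 is a Thursday; the first Tuesday on or after it is July 22, 2036 (5 days later).
From July 22, 2036 to October 9, 2036: 9 + 31 + 30 + 9 = 79 days (rest of July, August, September, October).
79 ÷ 7 = 11 full weeks with remainder 2, so 11 more Tuesdays after the first → 12.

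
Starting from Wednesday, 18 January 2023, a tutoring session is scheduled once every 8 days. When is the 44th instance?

28 December 2023

The 44th occurrence is 43 intervals after the first: 43 × 8 = 344 days after 18 January 2023.
January has 31 days — 13 days to the end of January leaves 331.
February has 28 days (303 left).
March has 31 days (272 left).
April has 30 days (242 left).
May has 31 days (211 left).
June has 30 days (181 left).
July has 31 days (150 left).
August has 31 days (119 left).
September has 30 days (89 left).
October has 31 days (58 left).
November has 30 days (28 left).
28 days into December → 28 December 2023.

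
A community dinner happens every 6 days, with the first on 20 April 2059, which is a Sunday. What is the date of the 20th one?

The 20th occurrence is 19 intervals after the first: 19 × 6 = 114 days after 20 April 2059.
April has 30 days — 10 days to the end of April leaves 104.
May has 31 days (73 left).
June has 30 days (43 left).
July has 31 days (12 left).
12 days into August → 12 August 2059.

12 August 2059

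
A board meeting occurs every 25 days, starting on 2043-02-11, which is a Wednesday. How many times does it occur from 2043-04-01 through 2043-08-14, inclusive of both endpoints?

Occurrences land 25·i days after 2043-02-11 for i = 0, 1, 2, …
2043-04-01 is 49 days after the start; 49 ÷ 25 = 1 remainder 24; since the remainder is 24, round up to i = 2. First occurrence in the window: #3 on 2043-04-02 (2×25 = 50 days in).
2043-08-14 is 184 days after the start; 184 ÷ 25 = 7 remainder 9. Last occurrence in the window: #8 on 2043-08-05.
Occurrences #3 through #8: 6 in total.

6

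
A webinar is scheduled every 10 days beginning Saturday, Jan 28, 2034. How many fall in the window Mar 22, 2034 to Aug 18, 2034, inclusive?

Occurrences land 10·i days after Jan 28, 2034 for i = 0, 1, 2, …
Mar 22, 2034 is 53 days after the start; 53 ÷ 10 = 5 remainder 3; since the remainder is 3, round up to i = 6. First occurrence in the window: #7 on Mar 29, 2034 (6×10 = 60 days in).
Aug 18, 2034 is 202 days after the start; 202 ÷ 10 = 20 remainder 2. Last occurrence in the window: #21 on Aug 16, 2034.
Occurrences #7 through #21: 15 in total.

15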